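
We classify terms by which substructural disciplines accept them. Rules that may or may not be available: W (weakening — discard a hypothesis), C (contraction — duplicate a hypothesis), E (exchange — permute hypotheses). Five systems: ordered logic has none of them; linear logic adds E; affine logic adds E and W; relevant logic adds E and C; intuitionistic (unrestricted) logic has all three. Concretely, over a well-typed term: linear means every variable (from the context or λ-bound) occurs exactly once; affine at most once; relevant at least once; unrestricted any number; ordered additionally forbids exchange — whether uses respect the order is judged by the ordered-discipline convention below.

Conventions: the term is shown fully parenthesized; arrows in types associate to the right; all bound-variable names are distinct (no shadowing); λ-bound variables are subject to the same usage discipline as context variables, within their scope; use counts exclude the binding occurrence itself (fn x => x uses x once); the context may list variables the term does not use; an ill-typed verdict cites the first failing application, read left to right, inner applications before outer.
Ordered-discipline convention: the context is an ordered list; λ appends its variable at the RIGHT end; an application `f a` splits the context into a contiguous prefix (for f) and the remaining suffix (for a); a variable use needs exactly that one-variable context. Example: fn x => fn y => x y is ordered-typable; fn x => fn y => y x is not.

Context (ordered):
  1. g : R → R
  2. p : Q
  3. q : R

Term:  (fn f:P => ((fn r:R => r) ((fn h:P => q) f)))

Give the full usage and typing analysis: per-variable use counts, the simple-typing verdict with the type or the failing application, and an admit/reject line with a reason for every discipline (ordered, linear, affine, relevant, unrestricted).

counts: g=0, p=0, q=1, f (bound)=1, r (bound)=1, h (bound)=0
use order (left to right): r, q, f
typing: ✓ — P → R
ordered: ✗ — needs weakening: g, p, h unused
linear: ✗ — needs weakening: g, p, h unused
affine: ✓ — at most one use each (g, p, q, f, r, h)
relevant: ✗ — needs weakening: g, p, h unused
unrestricted: ✓ — well-typed at P → R; no restrictions here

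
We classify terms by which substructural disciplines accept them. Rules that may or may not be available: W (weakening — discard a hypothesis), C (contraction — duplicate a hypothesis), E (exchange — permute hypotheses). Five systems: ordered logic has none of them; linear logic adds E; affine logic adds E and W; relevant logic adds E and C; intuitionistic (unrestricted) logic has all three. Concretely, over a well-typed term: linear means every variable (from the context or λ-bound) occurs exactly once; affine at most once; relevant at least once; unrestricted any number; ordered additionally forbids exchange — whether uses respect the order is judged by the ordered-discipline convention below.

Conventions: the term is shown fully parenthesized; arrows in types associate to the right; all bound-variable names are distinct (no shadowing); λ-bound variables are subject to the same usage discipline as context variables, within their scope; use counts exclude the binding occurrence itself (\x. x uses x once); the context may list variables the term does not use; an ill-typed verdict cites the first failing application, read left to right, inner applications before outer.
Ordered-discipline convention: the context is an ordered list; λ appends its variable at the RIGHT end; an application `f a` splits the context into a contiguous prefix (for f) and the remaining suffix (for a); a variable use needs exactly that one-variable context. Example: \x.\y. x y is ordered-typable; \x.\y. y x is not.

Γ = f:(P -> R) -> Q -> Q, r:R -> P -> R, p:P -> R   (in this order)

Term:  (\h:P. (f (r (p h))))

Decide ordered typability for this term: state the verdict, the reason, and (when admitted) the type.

yes — one use each (f, r, p, h); ordered split holds; term : P -> Q -> Q
counts: f ×1; r ×1; p ×1; h (λ-bound) ×1
order of uses: f, r, p, h
typing: the term checks, with type P -> Q -> Q
across the five disciplines: ordered ✓ · linear ✓ · affine ✓ · relevant ✓ · unrestricted ✓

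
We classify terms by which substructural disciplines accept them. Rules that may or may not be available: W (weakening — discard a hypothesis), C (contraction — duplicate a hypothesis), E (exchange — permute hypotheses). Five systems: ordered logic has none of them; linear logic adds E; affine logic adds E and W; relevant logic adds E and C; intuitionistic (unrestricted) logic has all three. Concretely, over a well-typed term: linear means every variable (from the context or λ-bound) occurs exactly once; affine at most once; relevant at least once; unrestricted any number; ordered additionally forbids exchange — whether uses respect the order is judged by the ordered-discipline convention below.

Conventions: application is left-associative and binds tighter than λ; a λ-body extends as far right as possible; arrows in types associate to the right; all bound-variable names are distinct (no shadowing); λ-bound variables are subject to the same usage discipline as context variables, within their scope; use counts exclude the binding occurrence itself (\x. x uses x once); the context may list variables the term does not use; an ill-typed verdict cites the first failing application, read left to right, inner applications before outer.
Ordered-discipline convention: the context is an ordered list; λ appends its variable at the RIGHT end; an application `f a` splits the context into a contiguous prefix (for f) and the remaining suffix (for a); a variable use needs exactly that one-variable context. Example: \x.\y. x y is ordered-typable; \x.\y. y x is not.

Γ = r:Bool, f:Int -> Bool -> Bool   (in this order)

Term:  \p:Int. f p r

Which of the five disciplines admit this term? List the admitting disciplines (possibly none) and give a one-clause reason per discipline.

admitted by: linear, affine, relevant, unrestricted
usage: r: 1; f: 1; p [bound]: 1
use order (left to right): f, p, r
typing: well-typed at Int -> Bool
ordered: ✗, no ordered split (uses run f, p, r)
linear: ✓, each of r, f, p used exactly once
affine: ✓, at most one use each (r, f, p)
relevant: ✓, every one of r, f, p appears
unrestricted: ✓, simply typable at Int -> Bool; W, C, E all held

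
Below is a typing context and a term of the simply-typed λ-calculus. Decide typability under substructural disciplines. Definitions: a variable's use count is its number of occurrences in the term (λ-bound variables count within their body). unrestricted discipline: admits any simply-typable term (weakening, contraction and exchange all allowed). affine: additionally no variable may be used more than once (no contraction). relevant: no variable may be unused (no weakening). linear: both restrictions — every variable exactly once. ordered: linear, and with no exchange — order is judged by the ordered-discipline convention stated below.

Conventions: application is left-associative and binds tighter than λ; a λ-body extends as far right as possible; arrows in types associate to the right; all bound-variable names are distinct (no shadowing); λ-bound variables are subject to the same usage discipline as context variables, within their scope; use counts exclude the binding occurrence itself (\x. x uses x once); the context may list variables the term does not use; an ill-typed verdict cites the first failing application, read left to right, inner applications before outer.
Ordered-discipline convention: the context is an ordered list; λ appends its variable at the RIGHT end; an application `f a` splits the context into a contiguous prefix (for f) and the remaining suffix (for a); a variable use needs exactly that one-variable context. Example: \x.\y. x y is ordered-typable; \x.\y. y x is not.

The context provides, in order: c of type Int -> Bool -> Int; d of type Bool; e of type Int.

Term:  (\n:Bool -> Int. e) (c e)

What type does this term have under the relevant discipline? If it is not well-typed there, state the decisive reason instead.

not well-typed under relevant — unused: d, n — weakening required
use counts: c ×1; d ×0; e ×2; n (λ-bound) ×0
use order (left to right): e, c, e
typing: well-typed at Int
per-discipline verdicts: ordered ✗ | linear ✗ | affine ✗ | relevant ✗ | unrestricted ✓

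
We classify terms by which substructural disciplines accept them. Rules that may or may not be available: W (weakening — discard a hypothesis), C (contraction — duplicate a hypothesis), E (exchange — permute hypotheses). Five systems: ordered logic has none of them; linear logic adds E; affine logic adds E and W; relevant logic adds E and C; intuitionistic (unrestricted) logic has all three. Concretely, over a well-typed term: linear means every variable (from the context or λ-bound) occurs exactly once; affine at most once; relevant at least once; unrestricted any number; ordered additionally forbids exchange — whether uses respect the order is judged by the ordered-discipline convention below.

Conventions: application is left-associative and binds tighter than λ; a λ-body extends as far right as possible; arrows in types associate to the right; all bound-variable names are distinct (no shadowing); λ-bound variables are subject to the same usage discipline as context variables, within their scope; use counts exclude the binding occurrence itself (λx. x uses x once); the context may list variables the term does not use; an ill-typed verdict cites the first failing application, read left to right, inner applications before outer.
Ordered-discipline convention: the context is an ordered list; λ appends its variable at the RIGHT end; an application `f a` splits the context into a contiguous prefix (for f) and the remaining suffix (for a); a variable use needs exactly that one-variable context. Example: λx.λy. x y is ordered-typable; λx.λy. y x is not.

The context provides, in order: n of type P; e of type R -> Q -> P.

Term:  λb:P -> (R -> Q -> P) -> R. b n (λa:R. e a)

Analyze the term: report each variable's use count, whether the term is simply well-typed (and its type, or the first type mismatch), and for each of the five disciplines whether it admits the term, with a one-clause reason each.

counts: n=1, e=1, b (bound)=1, a (bound)=1
order of uses: b, n, e, a
typing: well-typed — term : (P -> (R -> Q -> P) -> R) -> R
ordered ✗ (needs exchange: uses follow b, n, e, a)
linear ✓ (exactly-once usage across n, e, b, a)
affine ✓ (none of n, e, b, a used more than once)
relevant ✓ (none of n, e, b, a goes unused)
unrestricted ✓ (typability at (P -> (R -> Q -> P) -> R) -> R is all that's needed)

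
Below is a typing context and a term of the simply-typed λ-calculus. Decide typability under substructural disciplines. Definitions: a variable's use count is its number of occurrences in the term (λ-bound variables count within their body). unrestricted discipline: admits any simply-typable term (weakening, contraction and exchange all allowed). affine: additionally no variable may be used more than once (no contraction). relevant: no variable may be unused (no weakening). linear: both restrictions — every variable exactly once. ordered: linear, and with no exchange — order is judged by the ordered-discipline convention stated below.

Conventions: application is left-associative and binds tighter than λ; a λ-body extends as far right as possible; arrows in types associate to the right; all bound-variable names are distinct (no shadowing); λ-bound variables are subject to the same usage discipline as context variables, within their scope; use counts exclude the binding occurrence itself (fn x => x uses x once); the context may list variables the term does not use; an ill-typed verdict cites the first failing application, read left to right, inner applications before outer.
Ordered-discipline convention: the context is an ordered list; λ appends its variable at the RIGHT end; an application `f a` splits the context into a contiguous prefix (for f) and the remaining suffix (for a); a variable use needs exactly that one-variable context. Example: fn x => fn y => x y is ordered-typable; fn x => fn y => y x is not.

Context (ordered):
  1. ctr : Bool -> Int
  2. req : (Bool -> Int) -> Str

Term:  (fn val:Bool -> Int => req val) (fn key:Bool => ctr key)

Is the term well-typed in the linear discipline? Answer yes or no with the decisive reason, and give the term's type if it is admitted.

yes — exactly-once usage across ctr, req, val, key; term : Str
use counts: ctr ×1, req ×1, val (bound) ×1, key (bound) ×1
left-to-right use order: req, val, ctr, key
typing: the term checks, with type Str
across the five disciplines: ordered ✗, linear ✓, affine ✓, relevant ✓, unrestricted ✓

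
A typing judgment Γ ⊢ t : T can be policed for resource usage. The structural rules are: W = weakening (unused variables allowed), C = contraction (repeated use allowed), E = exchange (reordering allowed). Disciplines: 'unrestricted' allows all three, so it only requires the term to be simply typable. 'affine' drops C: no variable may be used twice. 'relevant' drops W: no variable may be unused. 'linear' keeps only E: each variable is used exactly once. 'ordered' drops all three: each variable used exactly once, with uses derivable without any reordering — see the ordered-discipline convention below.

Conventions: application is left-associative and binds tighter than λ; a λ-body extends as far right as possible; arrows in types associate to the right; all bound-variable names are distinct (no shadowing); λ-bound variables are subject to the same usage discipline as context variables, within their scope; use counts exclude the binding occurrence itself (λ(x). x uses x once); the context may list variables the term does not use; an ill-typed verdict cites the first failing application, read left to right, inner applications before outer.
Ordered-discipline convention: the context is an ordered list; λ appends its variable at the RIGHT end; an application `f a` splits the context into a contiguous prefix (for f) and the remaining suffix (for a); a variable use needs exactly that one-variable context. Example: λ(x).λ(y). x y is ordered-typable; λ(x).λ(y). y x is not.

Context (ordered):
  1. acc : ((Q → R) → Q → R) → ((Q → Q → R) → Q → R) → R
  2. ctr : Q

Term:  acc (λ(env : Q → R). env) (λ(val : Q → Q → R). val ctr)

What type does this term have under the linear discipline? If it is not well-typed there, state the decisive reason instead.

term : R
use counts: acc: 1, ctr: 1, env (bound): 1, val (bound): 1
order of uses: acc, env, val, ctr
typing: well-typed at R
across the five disciplines: ordered ✗ · linear ✓ · affine ✓ · relevant ✓ · unrestricted ✓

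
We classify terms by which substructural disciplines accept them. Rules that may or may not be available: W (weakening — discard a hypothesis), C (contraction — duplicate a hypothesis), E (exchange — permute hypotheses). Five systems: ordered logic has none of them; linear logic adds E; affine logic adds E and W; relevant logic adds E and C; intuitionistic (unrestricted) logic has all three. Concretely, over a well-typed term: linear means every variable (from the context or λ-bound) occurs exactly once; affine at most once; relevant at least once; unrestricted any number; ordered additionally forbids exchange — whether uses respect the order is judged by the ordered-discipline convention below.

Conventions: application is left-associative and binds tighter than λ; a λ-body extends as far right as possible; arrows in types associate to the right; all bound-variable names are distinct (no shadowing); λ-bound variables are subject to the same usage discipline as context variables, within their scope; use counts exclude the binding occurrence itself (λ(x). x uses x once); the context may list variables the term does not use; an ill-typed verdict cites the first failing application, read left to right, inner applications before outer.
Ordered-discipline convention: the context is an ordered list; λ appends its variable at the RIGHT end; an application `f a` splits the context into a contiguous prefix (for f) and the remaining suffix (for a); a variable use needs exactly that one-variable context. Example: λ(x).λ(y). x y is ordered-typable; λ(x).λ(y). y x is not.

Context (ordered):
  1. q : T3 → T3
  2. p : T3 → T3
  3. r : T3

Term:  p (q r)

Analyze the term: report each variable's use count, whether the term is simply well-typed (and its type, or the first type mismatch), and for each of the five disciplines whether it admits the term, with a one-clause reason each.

counts: q: 1×, p: 1×, r: 1×
left-to-right use order: p, q, r
typing: well-typed at T3
ordered: ✗ — use order p, q, r needs exchange
linear: ✓ — each of q, p, r used exactly once
affine: ✓ — none of q, p, r used more than once
relevant: ✓ — none of q, p, r goes unused
unrestricted: ✓ — well-typed at T3; no restrictions here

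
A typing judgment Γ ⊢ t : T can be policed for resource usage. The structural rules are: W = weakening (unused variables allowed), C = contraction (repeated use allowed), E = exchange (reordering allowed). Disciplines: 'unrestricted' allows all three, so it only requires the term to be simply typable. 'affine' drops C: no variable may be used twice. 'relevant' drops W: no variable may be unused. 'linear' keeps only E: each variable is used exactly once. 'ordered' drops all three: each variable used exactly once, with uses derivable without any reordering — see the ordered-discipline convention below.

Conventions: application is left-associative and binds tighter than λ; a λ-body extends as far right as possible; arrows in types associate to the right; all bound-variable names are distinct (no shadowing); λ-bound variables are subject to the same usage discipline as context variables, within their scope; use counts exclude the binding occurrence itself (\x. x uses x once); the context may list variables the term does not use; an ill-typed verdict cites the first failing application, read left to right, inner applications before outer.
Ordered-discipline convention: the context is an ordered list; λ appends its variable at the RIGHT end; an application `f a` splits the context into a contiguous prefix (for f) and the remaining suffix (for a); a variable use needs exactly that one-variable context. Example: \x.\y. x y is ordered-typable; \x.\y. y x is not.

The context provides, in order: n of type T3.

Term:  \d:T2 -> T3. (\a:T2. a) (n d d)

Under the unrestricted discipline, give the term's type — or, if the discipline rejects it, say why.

not well-typed under unrestricted — the type mismatch rejects it
counts: n: 1×; d (bound): 2×; a (bound): 1×
order of uses: a, n, d, d
typing: ill-typed: non-function type T3 applied to an argument
across the five disciplines: ordered ✗; linear ✗; affine ✗; relevant ✗; unrestricted ✗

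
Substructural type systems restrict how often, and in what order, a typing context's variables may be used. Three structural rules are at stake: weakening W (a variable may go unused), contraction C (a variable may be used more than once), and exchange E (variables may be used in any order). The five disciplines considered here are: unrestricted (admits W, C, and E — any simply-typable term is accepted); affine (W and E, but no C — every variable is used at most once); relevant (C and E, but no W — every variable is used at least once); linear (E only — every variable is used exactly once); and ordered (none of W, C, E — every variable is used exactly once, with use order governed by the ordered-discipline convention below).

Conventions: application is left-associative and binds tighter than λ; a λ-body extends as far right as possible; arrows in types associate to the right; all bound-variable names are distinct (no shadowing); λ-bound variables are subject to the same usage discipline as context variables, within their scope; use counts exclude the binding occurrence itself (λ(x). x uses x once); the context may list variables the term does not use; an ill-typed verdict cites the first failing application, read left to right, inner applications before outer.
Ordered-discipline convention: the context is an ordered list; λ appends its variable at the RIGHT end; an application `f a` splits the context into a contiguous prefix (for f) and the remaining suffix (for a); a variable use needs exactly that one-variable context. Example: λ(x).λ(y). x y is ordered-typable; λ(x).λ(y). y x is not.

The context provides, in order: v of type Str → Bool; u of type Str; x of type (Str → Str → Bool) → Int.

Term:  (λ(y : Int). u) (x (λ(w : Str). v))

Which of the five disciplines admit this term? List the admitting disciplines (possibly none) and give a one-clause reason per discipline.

accepted by: affine, unrestricted
usage: v: 1×, u: 1×, x: 1×, y (λ-bound): 0×, w (λ-bound): 0×
use order (left to right): u, x, v
typing: ✓ — Str
ordered: ✗ — unused: y, w — weakening required
linear: ✗ — unused: y, w — weakening required
affine: ✓ — at most one use each (v, u, x, y, w)
relevant: ✗ — unused: y, w — weakening required
unrestricted: ✓ — typability at Str is all that's needed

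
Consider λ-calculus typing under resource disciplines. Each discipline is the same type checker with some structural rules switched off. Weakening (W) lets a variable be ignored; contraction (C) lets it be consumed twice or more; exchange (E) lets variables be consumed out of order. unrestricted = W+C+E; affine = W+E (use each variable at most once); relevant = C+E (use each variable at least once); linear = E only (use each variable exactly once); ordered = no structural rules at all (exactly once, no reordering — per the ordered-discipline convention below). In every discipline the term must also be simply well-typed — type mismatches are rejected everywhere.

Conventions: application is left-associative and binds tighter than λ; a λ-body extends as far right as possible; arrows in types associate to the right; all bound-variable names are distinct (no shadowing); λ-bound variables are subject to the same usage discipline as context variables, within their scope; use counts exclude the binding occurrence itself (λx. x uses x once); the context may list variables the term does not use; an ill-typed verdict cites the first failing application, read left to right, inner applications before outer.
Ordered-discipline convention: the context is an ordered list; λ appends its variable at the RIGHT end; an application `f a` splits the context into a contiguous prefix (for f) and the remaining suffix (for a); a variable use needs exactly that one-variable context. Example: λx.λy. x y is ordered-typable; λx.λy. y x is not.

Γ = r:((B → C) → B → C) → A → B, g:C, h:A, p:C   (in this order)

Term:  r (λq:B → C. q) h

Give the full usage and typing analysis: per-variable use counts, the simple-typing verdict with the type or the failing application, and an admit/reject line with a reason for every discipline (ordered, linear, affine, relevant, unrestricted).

counts: r: 1; g: 0; h: 1; p: 0; q (λ-bound): 1
use order (left to right): r, q, h
typing: the term checks, with type B
ordered ✗ (g, p never used (weakening))
linear ✗ (g, p never used (weakening))
affine ✓ (r, g, h, p, q: no repeats, contraction unneeded)
relevant ✗ (g, p never used (weakening))
unrestricted ✓ (well-typed at B; no restrictions here)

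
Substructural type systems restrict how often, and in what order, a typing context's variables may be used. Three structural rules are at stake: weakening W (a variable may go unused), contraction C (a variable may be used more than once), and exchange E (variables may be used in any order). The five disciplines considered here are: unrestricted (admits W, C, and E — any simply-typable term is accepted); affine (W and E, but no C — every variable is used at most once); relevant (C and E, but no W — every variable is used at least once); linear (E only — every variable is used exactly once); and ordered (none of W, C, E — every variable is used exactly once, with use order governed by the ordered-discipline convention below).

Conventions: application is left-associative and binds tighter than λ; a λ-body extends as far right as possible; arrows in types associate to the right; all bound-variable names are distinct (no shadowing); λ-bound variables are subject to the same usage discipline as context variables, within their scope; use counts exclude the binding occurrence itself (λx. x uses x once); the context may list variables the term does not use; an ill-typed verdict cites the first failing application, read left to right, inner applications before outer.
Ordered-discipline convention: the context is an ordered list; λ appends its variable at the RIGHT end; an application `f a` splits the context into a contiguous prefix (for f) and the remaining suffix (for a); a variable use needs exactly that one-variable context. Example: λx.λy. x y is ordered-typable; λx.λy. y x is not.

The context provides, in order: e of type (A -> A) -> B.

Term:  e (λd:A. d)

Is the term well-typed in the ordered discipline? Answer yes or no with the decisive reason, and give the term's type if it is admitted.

yes — e, d once each; derivable with no W/C/E; term : B
use counts: e ×1, d (λ-bound) ×1
left-to-right use order: e, d
typing: the term checks, with type B
all disciplines: ordered ✓, linear ✓, affine ✓, relevant ✓, unrestricted ✓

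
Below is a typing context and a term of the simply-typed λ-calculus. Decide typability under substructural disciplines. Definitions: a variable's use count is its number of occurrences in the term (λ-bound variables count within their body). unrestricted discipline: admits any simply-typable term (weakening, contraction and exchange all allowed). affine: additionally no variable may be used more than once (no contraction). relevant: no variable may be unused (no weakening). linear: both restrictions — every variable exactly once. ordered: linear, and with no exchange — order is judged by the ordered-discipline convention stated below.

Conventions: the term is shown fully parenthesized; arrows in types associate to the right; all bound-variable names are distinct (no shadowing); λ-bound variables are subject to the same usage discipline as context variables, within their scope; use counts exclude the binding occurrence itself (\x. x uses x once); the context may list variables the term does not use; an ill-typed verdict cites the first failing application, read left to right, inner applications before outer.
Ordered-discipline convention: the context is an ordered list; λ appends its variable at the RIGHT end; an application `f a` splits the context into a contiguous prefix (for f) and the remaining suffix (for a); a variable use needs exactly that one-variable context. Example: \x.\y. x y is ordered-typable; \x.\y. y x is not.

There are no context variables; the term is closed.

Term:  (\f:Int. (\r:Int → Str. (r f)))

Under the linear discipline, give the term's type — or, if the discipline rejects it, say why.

term : Int → (Int → Str) → Str
use counts: f (λ-bound): 1, r (λ-bound): 1
use order (left to right): r, f
typing: well-typed at Int → (Int → Str) → Str
all disciplines: ordered ✗ · linear ✓ · affine ✓ · relevant ✓ · unrestricted ✓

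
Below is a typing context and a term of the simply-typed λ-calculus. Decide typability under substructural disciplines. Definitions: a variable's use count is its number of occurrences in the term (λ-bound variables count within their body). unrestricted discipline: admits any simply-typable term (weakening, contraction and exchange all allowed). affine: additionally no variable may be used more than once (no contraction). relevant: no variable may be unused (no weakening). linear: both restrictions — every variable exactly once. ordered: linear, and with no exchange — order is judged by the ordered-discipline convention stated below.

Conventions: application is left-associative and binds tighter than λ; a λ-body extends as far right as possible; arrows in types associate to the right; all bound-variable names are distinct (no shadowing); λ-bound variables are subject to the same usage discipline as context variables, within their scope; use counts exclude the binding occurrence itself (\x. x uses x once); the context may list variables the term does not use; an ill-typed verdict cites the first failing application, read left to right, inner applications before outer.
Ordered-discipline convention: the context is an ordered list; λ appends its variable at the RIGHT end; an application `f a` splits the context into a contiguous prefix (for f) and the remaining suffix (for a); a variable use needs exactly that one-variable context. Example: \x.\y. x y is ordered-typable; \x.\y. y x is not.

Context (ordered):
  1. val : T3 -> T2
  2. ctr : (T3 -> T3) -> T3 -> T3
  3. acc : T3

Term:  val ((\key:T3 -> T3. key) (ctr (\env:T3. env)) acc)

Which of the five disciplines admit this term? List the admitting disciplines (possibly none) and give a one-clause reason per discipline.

admitting disciplines: ordered, linear, affine, relevant, unrestricted
use counts: val: 1; ctr: 1; acc: 1; key (bound): 1; env (bound): 1
use order (left to right): val, key, ctr, env, acc
typing: the term checks, with type T2
ordered: ✓ — one use each (val, ctr, acc, key, env); ordered split holds
linear: ✓ — exactly-once usage across val, ctr, acc, key, env
affine: ✓ — no duplicate uses among val, ctr, acc, key, env
relevant: ✓ — at least one use each (val, ctr, acc, key, env)
unrestricted: ✓ — simply typable at T2; W, C, E all held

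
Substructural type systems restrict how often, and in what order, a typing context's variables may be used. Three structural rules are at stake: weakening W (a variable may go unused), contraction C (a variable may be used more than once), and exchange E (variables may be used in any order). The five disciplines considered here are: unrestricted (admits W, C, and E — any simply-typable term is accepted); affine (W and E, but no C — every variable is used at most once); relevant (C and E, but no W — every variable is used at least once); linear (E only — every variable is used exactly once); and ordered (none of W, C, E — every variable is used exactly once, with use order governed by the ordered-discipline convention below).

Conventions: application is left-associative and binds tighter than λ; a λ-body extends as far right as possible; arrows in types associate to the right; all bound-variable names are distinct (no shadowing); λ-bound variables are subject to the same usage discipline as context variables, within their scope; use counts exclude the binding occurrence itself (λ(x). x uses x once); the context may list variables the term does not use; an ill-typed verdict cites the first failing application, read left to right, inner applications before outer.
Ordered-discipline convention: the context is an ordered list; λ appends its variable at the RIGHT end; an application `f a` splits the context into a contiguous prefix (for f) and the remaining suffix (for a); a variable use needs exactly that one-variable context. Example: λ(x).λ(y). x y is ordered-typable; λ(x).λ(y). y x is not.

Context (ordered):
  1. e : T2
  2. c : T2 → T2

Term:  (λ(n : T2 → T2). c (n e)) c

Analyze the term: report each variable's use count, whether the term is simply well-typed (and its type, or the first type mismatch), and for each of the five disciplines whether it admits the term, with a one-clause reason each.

use counts: e: 1×; c: 2×; n [bound]: 1×
order of uses: c, n, e, c
typing: the term checks, with type T2
ordered ✗ (uses contraction: c ×2)
linear ✗ (uses contraction: c ×2)
affine ✗ (uses contraction: c ×2)
relevant ✓ (none of e, c, n goes unused)
unrestricted ✓ (typability at T2 is all that's needed)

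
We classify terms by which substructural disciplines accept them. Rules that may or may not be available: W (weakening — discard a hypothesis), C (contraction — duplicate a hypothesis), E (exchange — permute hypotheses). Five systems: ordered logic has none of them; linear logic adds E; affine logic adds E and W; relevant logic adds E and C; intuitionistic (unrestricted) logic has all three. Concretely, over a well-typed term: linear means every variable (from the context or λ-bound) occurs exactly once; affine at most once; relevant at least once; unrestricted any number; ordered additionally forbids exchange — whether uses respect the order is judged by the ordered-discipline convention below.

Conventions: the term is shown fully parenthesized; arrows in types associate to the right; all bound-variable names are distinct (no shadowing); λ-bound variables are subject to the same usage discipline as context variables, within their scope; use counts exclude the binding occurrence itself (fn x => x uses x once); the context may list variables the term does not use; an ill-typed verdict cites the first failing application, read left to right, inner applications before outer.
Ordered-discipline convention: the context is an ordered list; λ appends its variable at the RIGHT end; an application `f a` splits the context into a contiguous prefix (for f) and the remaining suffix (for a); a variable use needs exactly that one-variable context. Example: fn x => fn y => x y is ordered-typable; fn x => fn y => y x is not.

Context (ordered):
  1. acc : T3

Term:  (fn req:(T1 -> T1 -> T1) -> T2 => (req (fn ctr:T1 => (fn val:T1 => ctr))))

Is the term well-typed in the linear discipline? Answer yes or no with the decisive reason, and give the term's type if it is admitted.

no — acc, val left unused
usage: acc: 0×; req (bound): 1×; ctr (bound): 1×; val (bound): 0×
left-to-right use order: req, ctr
typing: the term checks, with type ((T1 -> T1 -> T1) -> T2) -> T2
all disciplines: ordered ✗ | linear ✗ | affine ✓ | relevant ✗ | unrestricted ✓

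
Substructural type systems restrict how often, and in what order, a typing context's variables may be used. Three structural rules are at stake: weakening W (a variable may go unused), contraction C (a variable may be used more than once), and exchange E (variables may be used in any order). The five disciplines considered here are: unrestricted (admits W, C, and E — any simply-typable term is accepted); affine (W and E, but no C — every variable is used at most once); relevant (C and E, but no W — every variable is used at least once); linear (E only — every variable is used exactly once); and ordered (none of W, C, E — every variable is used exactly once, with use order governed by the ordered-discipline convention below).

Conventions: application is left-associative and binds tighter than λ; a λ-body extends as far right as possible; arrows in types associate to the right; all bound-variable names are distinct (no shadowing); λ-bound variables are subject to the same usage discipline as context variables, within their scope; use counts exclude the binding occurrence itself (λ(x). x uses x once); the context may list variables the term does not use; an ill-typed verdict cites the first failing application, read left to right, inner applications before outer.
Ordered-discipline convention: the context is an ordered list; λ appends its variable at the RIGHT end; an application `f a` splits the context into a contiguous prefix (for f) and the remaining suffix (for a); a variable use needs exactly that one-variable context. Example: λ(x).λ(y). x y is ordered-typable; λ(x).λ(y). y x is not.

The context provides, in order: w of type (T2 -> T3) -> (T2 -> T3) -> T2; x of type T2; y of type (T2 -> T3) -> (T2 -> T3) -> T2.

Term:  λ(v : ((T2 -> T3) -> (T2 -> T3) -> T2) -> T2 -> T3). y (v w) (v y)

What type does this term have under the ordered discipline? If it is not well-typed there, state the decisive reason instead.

not well-typed under ordered — repeated use of y ×2, v ×2; x left unused
variable uses: w ×1; x ×0; y ×2; v [bound] ×2
use order (left to right): y, v, w, v, y
typing: the term checks, with type (((T2 -> T3) -> (T2 -> T3) -> T2) -> T2 -> T3) -> T2
all disciplines: ordered ✗ · linear ✗ · affine ✗ · relevant ✗ · unrestricted ✓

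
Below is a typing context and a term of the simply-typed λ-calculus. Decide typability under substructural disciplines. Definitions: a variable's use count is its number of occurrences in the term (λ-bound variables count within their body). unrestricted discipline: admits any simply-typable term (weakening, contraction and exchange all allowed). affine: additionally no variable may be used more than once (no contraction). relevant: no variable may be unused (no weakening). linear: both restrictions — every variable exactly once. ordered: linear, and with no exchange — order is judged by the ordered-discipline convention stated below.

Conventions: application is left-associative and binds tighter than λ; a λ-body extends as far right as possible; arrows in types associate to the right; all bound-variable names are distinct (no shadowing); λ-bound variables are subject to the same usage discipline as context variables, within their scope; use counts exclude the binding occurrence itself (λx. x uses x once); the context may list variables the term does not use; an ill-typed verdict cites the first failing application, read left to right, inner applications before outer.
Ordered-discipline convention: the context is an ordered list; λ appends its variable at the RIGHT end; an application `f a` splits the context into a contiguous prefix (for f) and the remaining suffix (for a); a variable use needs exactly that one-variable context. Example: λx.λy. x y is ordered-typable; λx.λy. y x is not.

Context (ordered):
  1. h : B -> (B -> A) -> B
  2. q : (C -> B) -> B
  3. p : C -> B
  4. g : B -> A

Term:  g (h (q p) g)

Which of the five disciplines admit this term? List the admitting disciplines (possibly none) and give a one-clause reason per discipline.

admitting disciplines: relevant, unrestricted
counts: h=1; q=1; p=1; g=2
use order (left to right): g, h, q, p, g
typing: well-typed at A
ordered: ✗ — needs contraction — g ×2
linear: ✗ — needs contraction — g ×2
affine: ✗ — needs contraction — g ×2
relevant: ✓ — none of h, q, p, g goes unused
unrestricted: ✓ — type-checks (A) and nothing is barred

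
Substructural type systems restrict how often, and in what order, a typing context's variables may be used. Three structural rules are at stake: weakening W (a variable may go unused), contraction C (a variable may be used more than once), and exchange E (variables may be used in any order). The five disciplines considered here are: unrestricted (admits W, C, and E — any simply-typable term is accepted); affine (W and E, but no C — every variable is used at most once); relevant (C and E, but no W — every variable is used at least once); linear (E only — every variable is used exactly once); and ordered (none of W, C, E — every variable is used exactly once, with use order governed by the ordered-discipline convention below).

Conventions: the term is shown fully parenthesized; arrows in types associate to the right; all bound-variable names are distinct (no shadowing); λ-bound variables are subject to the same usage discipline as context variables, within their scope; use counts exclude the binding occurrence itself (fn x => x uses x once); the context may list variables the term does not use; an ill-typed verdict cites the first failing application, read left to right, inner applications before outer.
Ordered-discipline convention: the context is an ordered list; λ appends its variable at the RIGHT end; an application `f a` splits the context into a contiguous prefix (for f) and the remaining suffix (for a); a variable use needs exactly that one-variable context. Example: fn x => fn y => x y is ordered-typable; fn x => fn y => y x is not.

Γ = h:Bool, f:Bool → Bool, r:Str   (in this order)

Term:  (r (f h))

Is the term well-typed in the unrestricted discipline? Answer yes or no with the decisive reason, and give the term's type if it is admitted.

no — not simply typable
counts: h: 1×, f: 1×, r: 1×
left-to-right use order: r, f, h
typing: ill-typed: non-function type Str applied to an argument
all disciplines: ordered ✗, linear ✗, affine ✗, relevant ✗, unrestricted ✗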